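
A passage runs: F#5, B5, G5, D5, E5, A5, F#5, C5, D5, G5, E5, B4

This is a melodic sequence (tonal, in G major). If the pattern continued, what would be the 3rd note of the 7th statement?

A4

The unit is 4 notes. Position-3 pitches of the 3 shown cells: G5, F#5, E5.
Carrying that down a 2nd forward: D5 → C5 → B4 → A4.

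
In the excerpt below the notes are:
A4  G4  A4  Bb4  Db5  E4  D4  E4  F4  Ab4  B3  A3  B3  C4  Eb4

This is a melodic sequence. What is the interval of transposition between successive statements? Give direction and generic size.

down a 4th

Unit = 5 notes; the statements start on A4, E4, B3, moving down a 4th each time.
From A4 to E4: down a 4th.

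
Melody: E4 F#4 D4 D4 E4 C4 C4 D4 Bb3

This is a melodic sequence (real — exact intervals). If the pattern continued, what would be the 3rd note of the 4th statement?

Ab3

The unit is 3 notes. Position-3 pitches of the 3 shown cells: D4, C4, Bb3.
From Bb3, down a 2nd gives Ab3.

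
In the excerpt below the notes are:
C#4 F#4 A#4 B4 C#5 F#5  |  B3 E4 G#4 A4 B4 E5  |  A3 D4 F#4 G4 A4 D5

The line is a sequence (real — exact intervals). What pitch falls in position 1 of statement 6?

With 6-note cells, note 1 of each statement runs C#4, B3, A3.
Carrying that down a 2nd forward: G3 → F3 → Eb3.

Eb3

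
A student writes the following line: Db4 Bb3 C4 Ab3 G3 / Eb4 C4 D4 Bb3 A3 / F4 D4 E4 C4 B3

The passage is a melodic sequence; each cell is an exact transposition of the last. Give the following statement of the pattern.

Taking 5-note groups, the heads are Db4, Eb4, F4: the pattern moves up a 2nd.
Statement 4 starts on G4 and keeps the same exact contour: G4 E4 F#4 D4 C#4.

G4 E4 F#4 D4 C#4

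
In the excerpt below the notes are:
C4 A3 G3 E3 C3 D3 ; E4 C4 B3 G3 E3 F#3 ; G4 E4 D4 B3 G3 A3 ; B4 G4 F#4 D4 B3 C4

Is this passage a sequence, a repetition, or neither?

Each 6-note cell is the previous one transposed up a 3rd.

sequence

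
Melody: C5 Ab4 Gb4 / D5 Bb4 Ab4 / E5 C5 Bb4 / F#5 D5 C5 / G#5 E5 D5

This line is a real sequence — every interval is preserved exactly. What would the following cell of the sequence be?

A#5 F#5 E5

Taking 3-note groups, the heads are C5, D5, E5, F#5, G#5: the pattern moves up a 2nd.
So cell 6 is A#5 F#5 E5.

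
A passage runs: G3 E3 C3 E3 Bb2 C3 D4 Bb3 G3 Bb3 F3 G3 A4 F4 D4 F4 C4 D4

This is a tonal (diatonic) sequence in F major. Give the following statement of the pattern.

With a 6-note motive the entries are G3, D4, A4, each up a 5th from the previous.
Statement 4 starts on E5 and keeps the same diatonic contour: E5 C5 A4 C5 G4 A4.

E5 C5 A4 C5 G4 A4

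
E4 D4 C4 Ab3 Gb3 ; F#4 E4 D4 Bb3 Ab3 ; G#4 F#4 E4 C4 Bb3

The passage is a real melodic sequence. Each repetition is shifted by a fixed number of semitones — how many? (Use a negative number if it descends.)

2

Unit = 5 notes; the statements start on E4, F#4, G#4, moving up a 2nd each time.
Counting half-steps from E4 to F#4: 2.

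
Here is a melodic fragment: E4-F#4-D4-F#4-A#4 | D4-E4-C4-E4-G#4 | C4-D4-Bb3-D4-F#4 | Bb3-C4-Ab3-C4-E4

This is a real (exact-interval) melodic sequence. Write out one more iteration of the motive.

Taking 5-note groups, the heads are E4, D4, C4, Bb3: the pattern moves down a 2nd.
From Ab3 the exact shape gives Ab3 Bb3 Gb3 Bb3 D4.

Ab3 Bb3 Gb3 Bb3 D4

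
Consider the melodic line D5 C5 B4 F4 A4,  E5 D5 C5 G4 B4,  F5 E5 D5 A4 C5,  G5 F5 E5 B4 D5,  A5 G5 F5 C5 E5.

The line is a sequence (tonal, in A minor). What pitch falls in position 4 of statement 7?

The unit is 5 notes. Position-4 pitches of the 5 shown cells: F4, G4, A4, B4, C5.
Carrying that up a 2nd forward: D5 → E5.

E5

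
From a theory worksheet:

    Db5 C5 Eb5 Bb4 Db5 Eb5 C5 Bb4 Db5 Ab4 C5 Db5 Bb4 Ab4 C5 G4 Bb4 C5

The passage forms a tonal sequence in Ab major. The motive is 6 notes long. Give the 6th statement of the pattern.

F4 Eb4 G4 Db4 F4 G4

The 6-note cells begin on Db5, C5, Bb4 — each down a 2nd from the last.
Extending down a 2nd: Ab4 → G4 → F4.
Statement 6 starts on F4 and keeps the same diatonic contour: F4 Eb4 G4 Db4 F4 G4.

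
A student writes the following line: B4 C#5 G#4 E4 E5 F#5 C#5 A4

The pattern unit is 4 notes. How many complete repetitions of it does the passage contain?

2

8 notes in groups of 4 gives 8/4 = 2 statements.
Starts: B4, E5 — each up a 4th.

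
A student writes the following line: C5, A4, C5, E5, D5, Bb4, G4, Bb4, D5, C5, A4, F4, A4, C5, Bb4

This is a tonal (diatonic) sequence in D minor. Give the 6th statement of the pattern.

E4 C4 E4 G4 F4

The 5-note cells begin on C5, Bb4, A4 — each down a 2nd from the last.
Continuing the starts: G4 → F4 → E4.
Statement 6 starts on E4 and keeps the same diatonic contour: E4 C4 E4 G4 F4.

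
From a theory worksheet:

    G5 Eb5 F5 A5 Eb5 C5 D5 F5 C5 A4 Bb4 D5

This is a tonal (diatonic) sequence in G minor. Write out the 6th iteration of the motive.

D4 Bb3 C4 Eb4

Unit = 4 notes; the statements start on G5, Eb5, C5, moving down a 3rd each time.
Carrying on: A4 → F4 → D4.
Statement 6 starts on D4 and keeps the same diatonic contour: D4 Bb3 C4 Eb4.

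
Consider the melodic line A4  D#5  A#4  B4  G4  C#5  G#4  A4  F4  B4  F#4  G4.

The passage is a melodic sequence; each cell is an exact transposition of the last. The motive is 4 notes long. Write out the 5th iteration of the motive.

Db4 G4 D4 Eb4

With a 4-note motive the entries are A4, G4, F4, each down a 2nd from the previous.
Carrying on: Eb4 → Db4.
From Db4 the exact shape gives Db4 G4 D4 Eb4.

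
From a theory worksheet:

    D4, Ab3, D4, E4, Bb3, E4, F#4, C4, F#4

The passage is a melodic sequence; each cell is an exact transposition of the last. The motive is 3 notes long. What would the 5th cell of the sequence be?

Taking 3-note groups, the heads are D4, E4, F#4: the pattern moves up a 2nd.
Continuing the starts: G#4 → A#4.
Statement 5 starts on A#4 and keeps the same exact contour: A#4 E4 A#4.

A#4 E4 A#4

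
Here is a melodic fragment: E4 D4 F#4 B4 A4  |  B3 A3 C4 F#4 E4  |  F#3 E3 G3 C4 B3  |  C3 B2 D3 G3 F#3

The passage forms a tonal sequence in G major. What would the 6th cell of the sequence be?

D2 C2 E2 A2 G2

Taking 5-note groups, the heads are E4, B3, F#3, C3: the pattern moves down a 4th.
Carrying on: G2 → D2.
So cell 6 is D2 C2 E2 A2 G2.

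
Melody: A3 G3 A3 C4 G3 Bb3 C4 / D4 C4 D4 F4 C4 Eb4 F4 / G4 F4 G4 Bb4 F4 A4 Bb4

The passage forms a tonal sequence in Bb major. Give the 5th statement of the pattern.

F5 Eb5 F5 A5 Eb5 G5 A5

The 7-note cells begin on A3, D4, G4 — each up a 4th from the last.
Continuing the starts: C5 → F5.
From F5 the diatonic shape gives F5 Eb5 F5 A5 Eb5 G5 A5.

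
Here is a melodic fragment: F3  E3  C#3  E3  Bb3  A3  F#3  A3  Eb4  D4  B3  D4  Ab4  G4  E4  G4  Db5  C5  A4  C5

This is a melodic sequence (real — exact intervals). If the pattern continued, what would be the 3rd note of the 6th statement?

D5

Grouping in 4s, the 3rd note of each cell is C#3, F#3, B3, E4, A4.
One more up a 4th gives D5.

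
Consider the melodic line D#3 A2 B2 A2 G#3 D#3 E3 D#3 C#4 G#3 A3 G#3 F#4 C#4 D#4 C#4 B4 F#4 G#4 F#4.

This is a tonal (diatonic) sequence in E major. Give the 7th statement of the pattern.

The 4-note cells begin on D#3, G#3, C#4, F#4, B4 — each up a 4th from the last.
Carrying on: E5 → A5.
From A5 the diatonic shape gives A5 E5 F#5 E5.

A5 E5 F#5 E5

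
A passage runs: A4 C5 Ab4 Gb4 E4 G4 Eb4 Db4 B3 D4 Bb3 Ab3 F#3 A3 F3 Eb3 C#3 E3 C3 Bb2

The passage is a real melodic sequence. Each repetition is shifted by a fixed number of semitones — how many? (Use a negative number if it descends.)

-5

With a 4-note motive the entries are A4, E4, B3, F#3, C#3, each down a 4th from the previous.
A4→E4 is 64 − 69 = -5 semitones.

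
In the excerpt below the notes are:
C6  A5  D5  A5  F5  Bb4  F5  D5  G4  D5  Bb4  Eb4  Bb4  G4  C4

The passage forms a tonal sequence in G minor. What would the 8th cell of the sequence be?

Unit = 3 notes; the statements start on C6, A5, F5, D5, Bb4, moving down a 3rd each time.
Extending down a 3rd: G4 → Eb4 → C4.
From C4 the diatonic shape gives C4 A3 D3.

C4 A3 D3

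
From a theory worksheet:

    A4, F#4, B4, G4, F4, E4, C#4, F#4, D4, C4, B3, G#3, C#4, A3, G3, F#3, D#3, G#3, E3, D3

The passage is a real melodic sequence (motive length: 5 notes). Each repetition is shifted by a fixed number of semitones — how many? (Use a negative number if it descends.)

Taking 5-note groups, the heads are A4, E4, B3, F#3: the pattern moves down a 4th.
A4→E4 is 64 − 69 = -5 semitones.

-5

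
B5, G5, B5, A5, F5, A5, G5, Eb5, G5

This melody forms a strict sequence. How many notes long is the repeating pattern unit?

3

There are 9 notes; a 3-note unit gives 3 cells:
B5 G5 B5 | A5 F5 A5 | G5 Eb5 G5
That's a consistent down a 2nd shift per cell, and no other grouping gives one.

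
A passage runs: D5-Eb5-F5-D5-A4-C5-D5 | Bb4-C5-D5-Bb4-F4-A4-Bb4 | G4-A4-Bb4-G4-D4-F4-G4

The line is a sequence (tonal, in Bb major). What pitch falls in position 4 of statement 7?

With 7-note cells, note 4 of each statement runs D5, Bb4, G4.
Extending down a 3rd: Eb4 → C4 → A3 → F3.

F3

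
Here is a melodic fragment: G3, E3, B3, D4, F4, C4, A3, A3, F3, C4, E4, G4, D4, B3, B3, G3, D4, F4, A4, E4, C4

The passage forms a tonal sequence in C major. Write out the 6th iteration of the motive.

The 7-note cells begin on G3, A3, B3 — each up a 2nd from the last.
Extending up a 2nd: C4 → D4 → E4.
Statement 6 starts on E4 and keeps the same diatonic contour: E4 C4 G4 B4 D5 A4 F4.

E4 C4 G4 B4 D5 A4 F4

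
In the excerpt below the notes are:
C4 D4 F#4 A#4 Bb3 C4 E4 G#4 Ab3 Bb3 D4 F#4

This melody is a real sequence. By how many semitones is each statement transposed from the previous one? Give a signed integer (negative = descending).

Unit = 4 notes; the statements start on C4, Bb3, Ab3, moving down a 2nd each time.
C4 to Bb3 spans -2 semitones.

-2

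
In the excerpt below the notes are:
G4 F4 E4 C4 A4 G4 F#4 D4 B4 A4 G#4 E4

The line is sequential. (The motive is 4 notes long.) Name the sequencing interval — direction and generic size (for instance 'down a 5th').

The 4-note cells begin on G4, A4, B4 — each up a 2nd from the last.
From G4 to A4: up a 2nd.

up a 2nd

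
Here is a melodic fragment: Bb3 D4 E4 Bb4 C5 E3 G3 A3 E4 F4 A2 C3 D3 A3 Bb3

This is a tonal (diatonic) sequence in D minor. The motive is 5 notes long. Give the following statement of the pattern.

The 5-note cells begin on Bb3, E3, A2 — each down a 5th from the last.
So cell 4 is D2 F2 G2 D3 E3.

D2 F2 G2 D3 E3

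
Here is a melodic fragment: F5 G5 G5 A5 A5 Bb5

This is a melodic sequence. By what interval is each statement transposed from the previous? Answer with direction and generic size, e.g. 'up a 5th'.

The 2-note cells begin on F5, G5, A5 — each up a 2nd from the last.
From F5 to G5: up a 2nd.

up a 2nd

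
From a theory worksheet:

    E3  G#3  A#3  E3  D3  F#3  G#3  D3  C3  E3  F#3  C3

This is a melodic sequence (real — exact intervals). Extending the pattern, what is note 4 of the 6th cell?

The unit is 4 notes. Position-4 pitches of the 3 shown cells: E3, D3, C3.
Extending down a 2nd: Bb2 → Ab2 → Gb2.

Gb2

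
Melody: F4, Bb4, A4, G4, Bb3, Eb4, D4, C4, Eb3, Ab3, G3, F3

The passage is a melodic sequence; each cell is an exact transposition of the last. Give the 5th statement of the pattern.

With a 4-note motive the entries are F4, Bb3, Eb3, each down a 5th from the previous.
Continuing the starts: Ab2 → Db2.
From Db2 the exact shape gives Db2 Gb2 F2 Eb2.

Db2 Gb2 F2 Eb2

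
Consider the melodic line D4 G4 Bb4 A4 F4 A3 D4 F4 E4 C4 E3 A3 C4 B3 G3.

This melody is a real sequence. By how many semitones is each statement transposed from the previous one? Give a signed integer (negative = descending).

-5

With a 5-note motive the entries are D4, A3, E3, each down a 4th from the previous.
D4→A3 is 57 − 62 = -5 semitones.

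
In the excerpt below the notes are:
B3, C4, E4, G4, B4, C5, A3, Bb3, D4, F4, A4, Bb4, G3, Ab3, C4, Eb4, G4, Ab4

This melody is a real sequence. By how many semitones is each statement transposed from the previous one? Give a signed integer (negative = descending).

With a 6-note motive the entries are B3, A3, G3, each down a 2nd from the previous.
Counting half-steps from B3 to A3: -2.

-2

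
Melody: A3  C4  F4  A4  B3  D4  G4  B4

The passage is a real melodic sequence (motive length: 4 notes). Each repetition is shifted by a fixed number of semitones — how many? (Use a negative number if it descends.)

With a 4-note motive the entries are A3, B3, each up a 2nd from the previous.
Counting half-steps from A3 to B3: 2.

2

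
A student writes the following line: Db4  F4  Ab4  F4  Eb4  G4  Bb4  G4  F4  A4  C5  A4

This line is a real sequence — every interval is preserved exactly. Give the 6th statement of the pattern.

The 4-note cells begin on Db4, Eb4, F4 — each up a 2nd from the last.
Extending up a 2nd: G4 → A4 → B4.
From B4 the exact shape gives B4 D#5 F#5 D#5.

B4 D#5 F#5 D#5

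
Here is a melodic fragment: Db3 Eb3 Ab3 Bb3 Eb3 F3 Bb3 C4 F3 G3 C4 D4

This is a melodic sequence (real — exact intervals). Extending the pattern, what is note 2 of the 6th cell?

C#4

With 4-note cells, note 2 of each statement runs Eb3, F3, G3.
Each moves up a 2nd. Continuing: A3 → B3 → C#4.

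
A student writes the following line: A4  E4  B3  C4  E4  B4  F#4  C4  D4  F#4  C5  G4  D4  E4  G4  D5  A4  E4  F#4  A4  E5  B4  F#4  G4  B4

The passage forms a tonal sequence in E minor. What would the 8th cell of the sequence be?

A5 E5 B4 C5 E5

Taking 5-note groups, the heads are A4, B4, C5, D5, E5: the pattern moves up a 2nd.
Extending up a 2nd: F#5 → G5 → A5.
So cell 8 is A5 E5 B4 C5 E5.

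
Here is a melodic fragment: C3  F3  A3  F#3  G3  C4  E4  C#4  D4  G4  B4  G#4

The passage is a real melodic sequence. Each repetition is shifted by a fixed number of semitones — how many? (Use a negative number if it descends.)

7

With a 4-note motive the entries are C3, G3, D4, each up a 5th from the previous.
C3 to G3 spans +7 semitones.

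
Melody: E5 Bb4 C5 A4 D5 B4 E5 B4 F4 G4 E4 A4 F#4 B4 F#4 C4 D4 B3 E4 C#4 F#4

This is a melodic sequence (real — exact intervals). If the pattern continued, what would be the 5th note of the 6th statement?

C#3

Grouping in 7s, the 5th note of each cell is D5, A4, E4.
Each moves down a 4th. Continuing: B3 → F#3 → C#3.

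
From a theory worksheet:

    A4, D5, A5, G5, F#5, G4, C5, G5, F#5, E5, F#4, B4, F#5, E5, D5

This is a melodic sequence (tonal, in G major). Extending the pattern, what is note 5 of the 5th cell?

Grouping in 5s, the 5th note of each cell is F#5, E5, D5.
Each moves down a 2nd. Continuing: C5 → B4.

B4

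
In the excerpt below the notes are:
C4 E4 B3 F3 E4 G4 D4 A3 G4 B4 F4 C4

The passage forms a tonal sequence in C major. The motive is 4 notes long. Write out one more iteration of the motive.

B4 D5 A4 E4

The 4-note cells begin on C4, E4, G4 — each up a 3rd from the last.
Statement 4 starts on B4 and keeps the same diatonic contour: B4 D5 A4 E4.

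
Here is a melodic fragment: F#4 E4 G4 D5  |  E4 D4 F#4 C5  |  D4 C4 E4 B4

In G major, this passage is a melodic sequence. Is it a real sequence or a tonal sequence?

tonal

Every note is diatonic to G major.
Cell 1 has +3 semitones from note 2 to 3, but cell 2 has +4 — the interval quality changes while the contour stays the same, which is the hallmark of a tonal sequence.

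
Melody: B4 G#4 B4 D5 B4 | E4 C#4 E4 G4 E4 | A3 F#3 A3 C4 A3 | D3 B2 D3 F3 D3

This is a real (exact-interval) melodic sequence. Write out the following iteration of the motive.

G2 E2 G2 Bb2 G2

With a 5-note motive the entries are B4, E4, A3, D3, each down a 5th from the previous.
Statement 5 starts on G2 and keeps the same exact contour: G2 E2 G2 Bb2 G2.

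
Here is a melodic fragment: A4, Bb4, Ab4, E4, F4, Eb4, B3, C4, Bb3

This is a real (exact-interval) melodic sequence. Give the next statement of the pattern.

Taking 3-note groups, the heads are A4, E4, B3: the pattern moves down a 4th.
Statement 4 starts on F#3 and keeps the same exact contour: F#3 G3 F3.

F#3 G3 F3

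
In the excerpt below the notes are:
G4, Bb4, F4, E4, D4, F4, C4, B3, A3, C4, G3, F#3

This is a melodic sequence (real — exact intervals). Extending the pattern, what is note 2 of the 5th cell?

Grouping in 4s, the 2nd note of each cell is Bb4, F4, C4.
Carrying that down a 4th forward: G3 → D3.

D3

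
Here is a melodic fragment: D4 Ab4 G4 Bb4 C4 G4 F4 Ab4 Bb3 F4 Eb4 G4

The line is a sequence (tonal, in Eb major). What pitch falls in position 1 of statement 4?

Ab3

With 4-note cells, note 1 of each statement runs D4, C4, Bb3.
Each moves down a 2nd; the next is Ab3.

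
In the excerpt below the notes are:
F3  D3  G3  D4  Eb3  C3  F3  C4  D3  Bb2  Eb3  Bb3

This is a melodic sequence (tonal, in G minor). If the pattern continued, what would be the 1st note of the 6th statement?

A2

The unit is 4 notes. Position-1 pitches of the 3 shown cells: F3, Eb3, D3.
Extending down a 2nd: C3 → Bb2 → A2.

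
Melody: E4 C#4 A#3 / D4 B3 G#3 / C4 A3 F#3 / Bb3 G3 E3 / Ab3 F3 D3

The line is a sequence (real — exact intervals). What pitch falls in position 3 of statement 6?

Grouping in 3s, the 3rd note of each cell is A#3, G#3, F#3, E3, D3.
One more down a 2nd gives C3.

C3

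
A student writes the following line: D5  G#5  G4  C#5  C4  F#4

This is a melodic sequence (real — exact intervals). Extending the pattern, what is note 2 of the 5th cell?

Grouping in 2s, the 2nd note of each cell is G#5, C#5, F#4.
Extending down a 5th: B3 → E3.

E3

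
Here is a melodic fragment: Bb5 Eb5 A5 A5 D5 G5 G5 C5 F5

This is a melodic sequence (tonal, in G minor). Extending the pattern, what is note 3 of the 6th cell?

With 3-note cells, note 3 of each statement runs A5, G5, F5.
Extending down a 2nd: Eb5 → D5 → C5.

C5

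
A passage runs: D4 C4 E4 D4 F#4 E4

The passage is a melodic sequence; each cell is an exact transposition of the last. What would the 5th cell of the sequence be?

A#4 G#4

Taking 2-note groups, the heads are D4, E4, F#4: the pattern moves up a 2nd.
Continuing the starts: G#4 → A#4.
So cell 5 is A#4 G#4.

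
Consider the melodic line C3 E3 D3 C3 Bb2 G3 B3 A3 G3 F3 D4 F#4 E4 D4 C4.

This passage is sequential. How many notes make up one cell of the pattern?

Try groups of 5 (3 cells in 15 notes):
C3 E3 D3 C3 Bb2 | G3 B3 A3 G3 F3 | D4 F#4 E4 D4 C4
Every group is a transposition up a 5th of the one before; no shorter unit works.

5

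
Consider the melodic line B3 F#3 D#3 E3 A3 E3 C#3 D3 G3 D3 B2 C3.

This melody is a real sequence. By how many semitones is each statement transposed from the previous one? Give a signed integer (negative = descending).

-2

Unit = 4 notes; the statements start on B3, A3, G3, moving down a 2nd each time.
B3→A3 is 57 − 59 = -2 semitones.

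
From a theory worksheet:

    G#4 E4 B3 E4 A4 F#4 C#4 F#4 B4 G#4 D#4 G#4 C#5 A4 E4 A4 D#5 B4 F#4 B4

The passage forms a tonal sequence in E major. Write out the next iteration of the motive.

With a 4-note motive the entries are G#4, A4, B4, C#5, D#5, each up a 2nd from the previous.
Statement 6 starts on E5 and keeps the same diatonic contour: E5 C#5 G#4 C#5.

E5 C#5 G#4 C#5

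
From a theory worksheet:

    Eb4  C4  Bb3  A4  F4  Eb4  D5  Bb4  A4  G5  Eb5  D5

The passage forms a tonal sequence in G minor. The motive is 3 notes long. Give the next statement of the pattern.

C6 A5 G5

With a 3-note motive the entries are Eb4, A4, D5, G5, each up a 4th from the previous.
Statement 5 starts on C6 and keeps the same diatonic contour: C6 A5 G5.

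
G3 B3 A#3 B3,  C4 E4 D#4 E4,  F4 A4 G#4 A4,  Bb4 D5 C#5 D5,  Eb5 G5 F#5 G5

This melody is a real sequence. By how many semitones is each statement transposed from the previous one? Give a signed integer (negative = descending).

The 4-note cells begin on G3, C4, F4, Bb4, Eb5 — each up a 4th from the last.
G3→C4 is 60 − 55 = 5 semitones.

5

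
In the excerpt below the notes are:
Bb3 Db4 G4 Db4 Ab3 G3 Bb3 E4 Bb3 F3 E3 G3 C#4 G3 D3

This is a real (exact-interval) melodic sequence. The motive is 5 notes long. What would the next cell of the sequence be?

C#3 E3 A#3 E3 B2

Unit = 5 notes; the statements start on Bb3, G3, E3, moving down a 3rd each time.
From C#3 the exact shape gives C#3 E3 A#3 E3 B2.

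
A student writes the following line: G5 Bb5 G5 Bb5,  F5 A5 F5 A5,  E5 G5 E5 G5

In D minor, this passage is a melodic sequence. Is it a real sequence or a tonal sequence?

tonal

Every note is diatonic to D minor.
Cell 1 has +3 semitones from note 1 to 2, but cell 2 has +4 — the interval quality changes while the contour stays the same, which is the hallmark of a tonal sequence.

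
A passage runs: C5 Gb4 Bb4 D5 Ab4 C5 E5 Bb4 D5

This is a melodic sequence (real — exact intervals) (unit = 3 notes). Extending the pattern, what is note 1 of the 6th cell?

With 3-note cells, note 1 of each statement runs C5, D5, E5.
Carrying that up a 2nd forward: F#5 → G#5 → A#5.

A#5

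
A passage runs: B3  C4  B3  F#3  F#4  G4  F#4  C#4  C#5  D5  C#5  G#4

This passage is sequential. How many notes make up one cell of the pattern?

There are 12 notes; a 4-note unit gives 3 cells:
B3 C4 B3 F#3 | F#4 G4 F#4 C#4 | C#5 D5 C#5 G#4
That's a consistent up a 5th shift per cell, and no other grouping gives one.

4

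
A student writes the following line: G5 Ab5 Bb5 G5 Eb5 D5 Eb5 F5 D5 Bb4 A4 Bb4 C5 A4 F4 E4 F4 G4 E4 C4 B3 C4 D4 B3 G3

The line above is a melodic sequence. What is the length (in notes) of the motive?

25 notes total. Splitting into 5 groups of 5:
G5 Ab5 Bb5 G5 Eb5 | D5 Eb5 F5 D5 Bb4 | A4 Bb4 C5 A4 F4 | E4 F4 G4 E4 C4 | B3 C4 D4 B3 G3
That's a consistent down a 4th shift per cell, and no other grouping gives one.

5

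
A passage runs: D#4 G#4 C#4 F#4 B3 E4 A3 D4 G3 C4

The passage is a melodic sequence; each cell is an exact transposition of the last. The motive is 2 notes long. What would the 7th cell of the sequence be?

Unit = 2 notes; the statements start on D#4, C#4, B3, A3, G3, moving down a 2nd each time.
Continuing the starts: F3 → Eb3.
So cell 7 is Eb3 Ab3.

Eb3 Ab3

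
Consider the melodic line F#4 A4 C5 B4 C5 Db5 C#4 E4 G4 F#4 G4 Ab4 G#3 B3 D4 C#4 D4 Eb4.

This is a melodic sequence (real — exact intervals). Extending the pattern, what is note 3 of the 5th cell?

E3

The unit is 6 notes. Position-3 pitches of the 3 shown cells: C5, G4, D4.
Extending down a 4th: A3 → E3.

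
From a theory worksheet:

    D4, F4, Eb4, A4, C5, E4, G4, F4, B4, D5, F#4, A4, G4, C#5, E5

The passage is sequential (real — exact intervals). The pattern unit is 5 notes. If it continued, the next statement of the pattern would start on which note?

With a 5-note motive the entries are D4, E4, F#4, each up a 2nd from the previous.
The next head, up a 2nd from F#4, is G#4.

G#4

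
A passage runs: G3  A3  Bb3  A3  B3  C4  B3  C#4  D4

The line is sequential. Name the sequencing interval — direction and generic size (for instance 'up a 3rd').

Taking 3-note groups, the heads are G3, A3, B3: the pattern moves up a 2nd.
From G3 to A3: up a 2nd.

up a 2nd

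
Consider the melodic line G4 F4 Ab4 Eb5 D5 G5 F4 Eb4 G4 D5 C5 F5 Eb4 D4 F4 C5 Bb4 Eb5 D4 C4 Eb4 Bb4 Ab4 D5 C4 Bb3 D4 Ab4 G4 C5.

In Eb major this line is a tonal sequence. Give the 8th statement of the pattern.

Taking 6-note groups, the heads are G4, F4, Eb4, D4, C4: the pattern moves down a 2nd.
Continuing the starts: Bb3 → Ab3 → G3.
Statement 8 starts on G3 and keeps the same diatonic contour: G3 F3 Ab3 Eb4 D4 G4.

G3 F3 Ab3 Eb4 D4 G4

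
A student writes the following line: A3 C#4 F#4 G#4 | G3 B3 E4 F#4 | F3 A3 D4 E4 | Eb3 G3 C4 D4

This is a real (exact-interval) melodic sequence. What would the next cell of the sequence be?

Db3 F3 Bb3 C4

Taking 4-note groups, the heads are A3, G3, F3, Eb3: the pattern moves down a 2nd.
Statement 5 starts on Db3 and keeps the same exact contour: Db3 F3 Bb3 C4.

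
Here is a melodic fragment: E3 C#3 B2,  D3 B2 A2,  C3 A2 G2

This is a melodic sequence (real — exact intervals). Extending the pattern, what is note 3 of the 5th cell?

With 3-note cells, note 3 of each statement runs B2, A2, G2.
Each moves down a 2nd. Continuing: F2 → Eb2.

Eb2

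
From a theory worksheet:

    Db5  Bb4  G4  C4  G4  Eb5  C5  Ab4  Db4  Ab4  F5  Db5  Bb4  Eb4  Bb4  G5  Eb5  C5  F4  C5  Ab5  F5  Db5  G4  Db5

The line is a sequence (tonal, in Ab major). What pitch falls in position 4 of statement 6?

Ab4

With 5-note cells, note 4 of each statement runs C4, Db4, Eb4, F4, G4.
Each moves up a 2nd; the next is Ab4.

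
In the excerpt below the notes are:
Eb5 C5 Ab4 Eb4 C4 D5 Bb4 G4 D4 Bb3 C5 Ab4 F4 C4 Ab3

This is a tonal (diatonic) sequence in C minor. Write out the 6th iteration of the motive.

G4 Eb4 C4 G3 Eb3

With a 5-note motive the entries are Eb5, D5, C5, each down a 2nd from the previous.
Continuing the starts: Bb4 → Ab4 → G4.
Statement 6 starts on G4 and keeps the same diatonic contour: G4 Eb4 C4 G3 Eb3.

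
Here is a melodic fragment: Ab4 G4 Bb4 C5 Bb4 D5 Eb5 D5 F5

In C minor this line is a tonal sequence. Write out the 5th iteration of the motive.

Taking 3-note groups, the heads are Ab4, C5, Eb5: the pattern moves up a 3rd.
Carrying on: G5 → Bb5.
So cell 5 is Bb5 Ab5 C6.

Bb5 Ab5 C6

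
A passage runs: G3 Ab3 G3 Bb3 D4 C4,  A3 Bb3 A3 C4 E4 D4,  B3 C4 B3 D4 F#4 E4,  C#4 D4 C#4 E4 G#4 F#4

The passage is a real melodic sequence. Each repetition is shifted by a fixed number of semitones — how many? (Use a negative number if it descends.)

2

The 6-note cells begin on G3, A3, B3, C#4 — each up a 2nd from the last.
G3→A3 is 57 − 55 = 2 semitones.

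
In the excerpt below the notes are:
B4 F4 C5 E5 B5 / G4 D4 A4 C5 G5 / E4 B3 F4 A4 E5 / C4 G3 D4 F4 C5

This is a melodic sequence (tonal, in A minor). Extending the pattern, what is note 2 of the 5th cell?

E3

With 5-note cells, note 2 of each statement runs F4, D4, B3, G3.
Each moves down a 3rd; the next is E3.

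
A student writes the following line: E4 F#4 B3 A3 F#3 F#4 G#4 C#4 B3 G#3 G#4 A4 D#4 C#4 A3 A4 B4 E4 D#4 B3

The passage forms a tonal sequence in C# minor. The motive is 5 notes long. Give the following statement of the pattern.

B4 C#5 F#4 E4 C#4

Taking 5-note groups, the heads are E4, F#4, G#4, A4: the pattern moves up a 2nd.
From B4 the diatonic shape gives B4 C#5 F#4 E4 C#4.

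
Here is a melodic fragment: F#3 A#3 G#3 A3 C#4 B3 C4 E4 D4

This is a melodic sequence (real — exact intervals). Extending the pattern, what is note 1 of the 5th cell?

Gb4

The unit is 3 notes. Position-1 pitches of the 3 shown cells: F#3, A3, C4.
Each moves up a 3rd. Continuing: Eb4 → Gb4.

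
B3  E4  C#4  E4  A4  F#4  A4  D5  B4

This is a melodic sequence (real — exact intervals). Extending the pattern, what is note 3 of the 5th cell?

Grouping in 3s, the 3rd note of each cell is C#4, F#4, B4.
Extending up a 4th: E5 → A5.

A5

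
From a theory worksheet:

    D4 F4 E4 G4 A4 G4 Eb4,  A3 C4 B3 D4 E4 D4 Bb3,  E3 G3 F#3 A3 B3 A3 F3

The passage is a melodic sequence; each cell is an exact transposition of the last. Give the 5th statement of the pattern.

Taking 7-note groups, the heads are D4, A3, E3: the pattern moves down a 4th.
Carrying on: B2 → F#2.
From F#2 the exact shape gives F#2 A2 G#2 B2 C#3 B2 G2.

F#2 A2 G#2 B2 C#3 B2 G2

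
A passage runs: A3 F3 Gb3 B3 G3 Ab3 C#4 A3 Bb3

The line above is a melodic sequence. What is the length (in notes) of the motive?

9 notes total. Splitting into 3 groups of 3:
A3 F3 Gb3 | B3 G3 Ab3 | C#4 A3 Bb3
Every group is a transposition up a 2nd of the one before; no shorter unit works.

3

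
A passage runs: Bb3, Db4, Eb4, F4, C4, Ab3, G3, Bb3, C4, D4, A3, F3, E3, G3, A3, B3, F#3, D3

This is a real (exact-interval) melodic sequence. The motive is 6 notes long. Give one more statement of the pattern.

C#3 E3 F#3 G#3 D#3 B2

The 6-note cells begin on Bb3, G3, E3 — each down a 3rd from the last.
Statement 4 starts on C#3 and keeps the same exact contour: C#3 E3 F#3 G#3 D#3 B2.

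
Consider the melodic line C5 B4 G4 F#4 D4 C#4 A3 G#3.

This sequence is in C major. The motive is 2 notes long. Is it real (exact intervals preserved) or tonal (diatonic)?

real

Each cell has the same semitone pattern (-1,) — intervals are preserved exactly.
And F#4 lies outside C major, so the sequence is real rather than tonal.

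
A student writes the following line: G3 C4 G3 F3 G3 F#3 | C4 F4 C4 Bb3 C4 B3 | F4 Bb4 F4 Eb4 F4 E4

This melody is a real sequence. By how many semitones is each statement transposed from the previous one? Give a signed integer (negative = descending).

The 6-note cells begin on G3, C4, F4 — each up a 4th from the last.
Counting half-steps from G3 to C4: 5.

5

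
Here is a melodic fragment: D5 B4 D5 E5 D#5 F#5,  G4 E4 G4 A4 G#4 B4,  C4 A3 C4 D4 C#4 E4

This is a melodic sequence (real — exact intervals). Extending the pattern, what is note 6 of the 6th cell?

G2

With 6-note cells, note 6 of each statement runs F#5, B4, E4.
Extending down a 5th: A3 → D3 → G2.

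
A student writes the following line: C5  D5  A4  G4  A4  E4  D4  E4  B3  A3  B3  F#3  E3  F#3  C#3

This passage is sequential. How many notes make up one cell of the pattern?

3

There are 15 notes; a 3-note unit gives 5 cells:
C5 D5 A4 | G4 A4 E4 | D4 E4 B3 | A3 B3 F#3 | E3 F#3 C#3
That's a consistent down a 4th shift per cell, and no other grouping gives one.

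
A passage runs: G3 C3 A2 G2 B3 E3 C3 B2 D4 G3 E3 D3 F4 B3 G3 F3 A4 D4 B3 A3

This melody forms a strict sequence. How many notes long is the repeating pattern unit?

20 notes total. Splitting into 5 groups of 4:
G3 C3 A2 G2 | B3 E3 C3 B2 | D4 G3 E3 D3 | F4 B3 G3 F3 | A4 D4 B3 A3
That's a consistent up a 3rd shift per cell, and no other grouping gives one.

4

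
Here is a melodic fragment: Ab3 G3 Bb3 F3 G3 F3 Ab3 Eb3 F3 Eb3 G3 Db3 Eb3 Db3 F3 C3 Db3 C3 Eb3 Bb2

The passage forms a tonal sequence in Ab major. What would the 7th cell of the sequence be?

Unit = 4 notes; the statements start on Ab3, G3, F3, Eb3, Db3, moving down a 2nd each time.
Continuing the starts: C3 → Bb2.
Statement 7 starts on Bb2 and keeps the same diatonic contour: Bb2 Ab2 C3 G2.

Bb2 Ab2 C3 G2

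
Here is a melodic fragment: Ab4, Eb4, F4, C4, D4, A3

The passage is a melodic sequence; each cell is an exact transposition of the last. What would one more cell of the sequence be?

The 2-note cells begin on Ab4, F4, D4 — each down a 3rd from the last.
From B3 the exact shape gives B3 F#3.

B3 F#3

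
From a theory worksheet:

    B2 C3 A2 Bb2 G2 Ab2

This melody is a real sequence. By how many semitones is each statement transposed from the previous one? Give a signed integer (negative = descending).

-2

With a 2-note motive the entries are B2, A2, G2, each down a 2nd from the previous.
Counting half-steps from B2 to A2: -2.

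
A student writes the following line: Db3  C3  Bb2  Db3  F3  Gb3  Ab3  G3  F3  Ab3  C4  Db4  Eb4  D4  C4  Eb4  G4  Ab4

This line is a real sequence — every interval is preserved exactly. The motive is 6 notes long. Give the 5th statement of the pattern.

The 6-note cells begin on Db3, Ab3, Eb4 — each up a 5th from the last.
Continuing the starts: Bb4 → F5.
Statement 5 starts on F5 and keeps the same exact contour: F5 E5 D5 F5 A5 Bb5.

F5 E5 D5 F5 A5 Bb5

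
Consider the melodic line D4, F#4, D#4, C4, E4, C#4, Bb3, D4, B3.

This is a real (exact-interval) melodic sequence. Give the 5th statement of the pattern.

Taking 3-note groups, the heads are D4, C4, Bb3: the pattern moves down a 2nd.
Extending down a 2nd: Ab3 → Gb3.
Statement 5 starts on Gb3 and keeps the same exact contour: Gb3 Bb3 G3.

Gb3 Bb3 G3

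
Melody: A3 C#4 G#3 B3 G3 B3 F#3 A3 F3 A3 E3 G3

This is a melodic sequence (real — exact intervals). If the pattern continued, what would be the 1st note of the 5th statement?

With 4-note cells, note 1 of each statement runs A3, G3, F3.
Extending down a 2nd: Eb3 → Db3.

Db3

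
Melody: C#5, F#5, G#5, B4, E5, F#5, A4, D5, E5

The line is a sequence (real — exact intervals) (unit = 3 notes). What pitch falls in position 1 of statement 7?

Grouping in 3s, the 1st note of each cell is C#5, B4, A4.
Carrying that down a 2nd forward: G4 → F4 → Eb4 → Db4.

Db4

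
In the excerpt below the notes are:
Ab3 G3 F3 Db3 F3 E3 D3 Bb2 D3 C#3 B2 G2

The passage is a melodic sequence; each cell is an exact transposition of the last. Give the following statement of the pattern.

B2 A#2 G#2 E2

Taking 4-note groups, the heads are Ab3, F3, D3: the pattern moves down a 3rd.
So cell 4 is B2 A#2 G#2 E2.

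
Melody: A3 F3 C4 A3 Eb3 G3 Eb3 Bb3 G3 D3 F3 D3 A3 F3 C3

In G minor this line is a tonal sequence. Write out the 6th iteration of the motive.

The 5-note cells begin on A3, G3, F3 — each down a 2nd from the last.
Continuing the starts: Eb3 → D3 → C3.
From C3 the diatonic shape gives C3 A2 Eb3 C3 G2.

C3 A2 Eb3 C3 G2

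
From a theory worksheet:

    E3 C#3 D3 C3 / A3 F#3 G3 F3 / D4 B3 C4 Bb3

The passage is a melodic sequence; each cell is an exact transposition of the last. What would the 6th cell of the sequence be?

The 4-note cells begin on E3, A3, D4 — each up a 4th from the last.
Carrying on: G4 → C5 → F5.
So cell 6 is F5 D5 Eb5 Db5.

F5 D5 Eb5 Db5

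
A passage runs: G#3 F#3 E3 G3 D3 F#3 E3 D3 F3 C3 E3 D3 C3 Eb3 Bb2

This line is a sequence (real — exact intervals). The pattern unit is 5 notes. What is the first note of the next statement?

With a 5-note motive the entries are G#3, F#3, E3, each down a 2nd from the previous.
One more step down a 2nd gives D3.

D3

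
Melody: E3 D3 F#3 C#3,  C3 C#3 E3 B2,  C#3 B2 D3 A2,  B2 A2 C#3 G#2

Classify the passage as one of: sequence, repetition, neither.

Note 1 of cell 2 is C3; if this were a sequence it would be D3. No unit length gives a consistent transposition pattern.

neither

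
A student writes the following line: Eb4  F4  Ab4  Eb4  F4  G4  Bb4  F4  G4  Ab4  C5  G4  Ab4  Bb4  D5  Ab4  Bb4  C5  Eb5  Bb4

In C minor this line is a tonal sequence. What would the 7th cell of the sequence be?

With a 4-note motive the entries are Eb4, F4, G4, Ab4, Bb4, each up a 2nd from the previous.
Extending up a 2nd: C5 → D5.
So cell 7 is D5 Eb5 G5 D5.

D5 Eb5 G5 D5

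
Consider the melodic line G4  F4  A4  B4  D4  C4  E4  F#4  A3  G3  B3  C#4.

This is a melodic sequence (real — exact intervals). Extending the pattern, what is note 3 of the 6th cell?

Grouping in 4s, the 3rd note of each cell is A4, E4, B3.
Carrying that down a 4th forward: F#3 → C#3 → G#2.

G#2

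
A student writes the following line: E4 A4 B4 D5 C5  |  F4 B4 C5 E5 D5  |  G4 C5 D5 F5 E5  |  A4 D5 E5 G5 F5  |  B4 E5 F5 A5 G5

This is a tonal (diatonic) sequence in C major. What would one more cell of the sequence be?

Taking 5-note groups, the heads are E4, F4, G4, A4, B4: the pattern moves up a 2nd.
Statement 6 starts on C5 and keeps the same diatonic contour: C5 F5 G5 B5 A5.

C5 F5 G5 B5 A5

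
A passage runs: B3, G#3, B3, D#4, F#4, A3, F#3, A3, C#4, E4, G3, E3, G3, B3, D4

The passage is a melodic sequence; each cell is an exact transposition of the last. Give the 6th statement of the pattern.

Db3 Bb2 Db3 F3 Ab3

Taking 5-note groups, the heads are B3, A3, G3: the pattern moves down a 2nd.
Extending down a 2nd: F3 → Eb3 → Db3.
From Db3 the exact shape gives Db3 Bb2 Db3 F3 Ab3.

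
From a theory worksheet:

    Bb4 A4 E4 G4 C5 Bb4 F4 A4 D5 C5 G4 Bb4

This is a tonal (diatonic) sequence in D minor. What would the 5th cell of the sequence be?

The 4-note cells begin on Bb4, C5, D5 — each up a 2nd from the last.
Carrying on: E5 → F5.
Statement 5 starts on F5 and keeps the same diatonic contour: F5 E5 Bb4 D5.

F5 E5 Bb4 D5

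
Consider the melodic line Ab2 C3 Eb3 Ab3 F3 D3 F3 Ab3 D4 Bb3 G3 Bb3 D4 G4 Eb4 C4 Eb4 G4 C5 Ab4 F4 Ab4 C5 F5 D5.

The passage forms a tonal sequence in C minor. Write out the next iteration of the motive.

Bb4 D5 F5 Bb5 G5

The 5-note cells begin on Ab2, D3, G3, C4, F4 — each up a 4th from the last.
From Bb4 the diatonic shape gives Bb4 D5 F5 Bb5 G5.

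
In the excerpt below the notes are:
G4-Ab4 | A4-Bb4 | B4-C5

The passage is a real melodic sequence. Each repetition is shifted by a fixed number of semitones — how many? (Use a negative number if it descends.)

2

With a 2-note motive the entries are G4, A4, B4, each up a 2nd from the previous.
G4 to A4 spans +2 semitones.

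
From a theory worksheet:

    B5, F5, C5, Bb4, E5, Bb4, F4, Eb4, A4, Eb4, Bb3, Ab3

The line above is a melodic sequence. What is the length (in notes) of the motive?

4

12 notes total. Splitting into 3 groups of 4:
B5 F5 C5 Bb4 | E5 Bb4 F4 Eb4 | A4 Eb4 Bb3 Ab3
Every group is a transposition down a 5th of the one before; no shorter unit works.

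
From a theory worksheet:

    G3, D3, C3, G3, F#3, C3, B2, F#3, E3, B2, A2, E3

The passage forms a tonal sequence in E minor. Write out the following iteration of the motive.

D3 A2 G2 D3

With a 4-note motive the entries are G3, F#3, E3, each down a 2nd from the previous.
Statement 4 starts on D3 and keeps the same diatonic contour: D3 A2 G2 D3.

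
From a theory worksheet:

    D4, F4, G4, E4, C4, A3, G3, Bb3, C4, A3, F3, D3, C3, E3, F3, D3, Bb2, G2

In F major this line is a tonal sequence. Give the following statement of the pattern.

F2 A2 Bb2 G2 E2 C2

Taking 6-note groups, the heads are D4, G3, C3: the pattern moves down a 5th.
Statement 4 starts on F2 and keeps the same diatonic contour: F2 A2 Bb2 G2 E2 C2.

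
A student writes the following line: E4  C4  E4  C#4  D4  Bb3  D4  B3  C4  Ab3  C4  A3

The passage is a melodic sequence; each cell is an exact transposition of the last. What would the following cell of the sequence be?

With a 4-note motive the entries are E4, D4, C4, each down a 2nd from the previous.
Statement 4 starts on Bb3 and keeps the same exact contour: Bb3 Gb3 Bb3 G3.

Bb3 Gb3 Bb3 G3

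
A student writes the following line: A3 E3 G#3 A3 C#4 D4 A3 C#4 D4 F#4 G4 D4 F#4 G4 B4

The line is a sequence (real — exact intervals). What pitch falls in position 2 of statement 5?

The unit is 5 notes. Position-2 pitches of the 3 shown cells: E3, A3, D4.
Carrying that up a 4th forward: G4 → C5.

C5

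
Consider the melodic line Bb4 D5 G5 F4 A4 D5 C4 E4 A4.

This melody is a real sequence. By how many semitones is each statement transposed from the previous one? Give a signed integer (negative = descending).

Unit = 3 notes; the statements start on Bb4, F4, C4, moving down a 4th each time.
Bb4→F4 is 65 − 70 = -5 semitones.

-5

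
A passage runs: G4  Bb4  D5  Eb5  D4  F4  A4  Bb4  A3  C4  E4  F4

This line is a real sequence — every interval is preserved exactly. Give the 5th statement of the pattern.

Taking 4-note groups, the heads are G4, D4, A3: the pattern moves down a 4th.
Continuing the starts: E3 → B2.
So cell 5 is B2 D3 F#3 G3.

B2 D3 F#3 G3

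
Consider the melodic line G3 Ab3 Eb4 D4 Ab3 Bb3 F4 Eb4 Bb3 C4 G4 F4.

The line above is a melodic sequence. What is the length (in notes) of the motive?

4

12 notes total. Splitting into 3 groups of 4:
G3 Ab3 Eb4 D4 | Ab3 Bb3 F4 Eb4 | Bb3 C4 G4 F4
Each cell is the previous one up a 2nd — so the unit is 4 notes.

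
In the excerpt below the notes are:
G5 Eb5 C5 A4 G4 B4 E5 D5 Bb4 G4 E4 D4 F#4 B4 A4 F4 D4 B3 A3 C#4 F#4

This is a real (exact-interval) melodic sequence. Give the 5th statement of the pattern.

B3 G3 E3 C#3 B2 D#3 G#3

The 7-note cells begin on G5, D5, A4 — each down a 4th from the last.
Continuing the starts: E4 → B3.
So cell 5 is B3 G3 E3 C#3 B2 D#3 G#3.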